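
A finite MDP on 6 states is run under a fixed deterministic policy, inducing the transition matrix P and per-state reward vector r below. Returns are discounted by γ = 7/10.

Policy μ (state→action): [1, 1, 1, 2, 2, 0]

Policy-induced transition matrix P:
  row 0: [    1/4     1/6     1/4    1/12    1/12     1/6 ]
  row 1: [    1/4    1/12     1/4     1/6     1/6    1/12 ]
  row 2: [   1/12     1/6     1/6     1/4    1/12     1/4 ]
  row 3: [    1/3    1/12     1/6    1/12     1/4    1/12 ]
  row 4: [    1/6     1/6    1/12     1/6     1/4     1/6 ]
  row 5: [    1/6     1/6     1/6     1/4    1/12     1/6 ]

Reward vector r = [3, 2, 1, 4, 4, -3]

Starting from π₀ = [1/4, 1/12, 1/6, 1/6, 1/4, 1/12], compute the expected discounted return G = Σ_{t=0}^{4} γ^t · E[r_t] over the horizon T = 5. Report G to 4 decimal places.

t=0: π = [0.2500, 0.0833, 0.1667, 0.1667, 0.2500, 0.0833], E[r] = 2.5000, γ^t·E[r] = 2.500000, running G = 2.500000
t=1: π = [0.2083, 0.1458, 0.1736, 0.1528, 0.1597, 0.1597], E[r] = 1.8611, γ^t·E[r] = 1.302778, running G = 3.802778
t=2: π = [0.2072, 0.1418, 0.1829, 0.1644, 0.1476, 0.1563], E[r] = 1.8669, γ^t·E[r] = 0.914780, running G = 4.717558
t=3: π = [0.2079, 0.1412, 0.1834, 0.1640, 0.1471, 0.1564], E[r] = 1.8647, γ^t·E[r] = 0.639585, running G = 5.357143
t=4: π = [0.2078, 0.1412, 0.1835, 0.1640, 0.1469, 0.1565], E[r] = 1.8636, γ^t·E[r] = 0.447439, running G = 5.804582

G = 5.8046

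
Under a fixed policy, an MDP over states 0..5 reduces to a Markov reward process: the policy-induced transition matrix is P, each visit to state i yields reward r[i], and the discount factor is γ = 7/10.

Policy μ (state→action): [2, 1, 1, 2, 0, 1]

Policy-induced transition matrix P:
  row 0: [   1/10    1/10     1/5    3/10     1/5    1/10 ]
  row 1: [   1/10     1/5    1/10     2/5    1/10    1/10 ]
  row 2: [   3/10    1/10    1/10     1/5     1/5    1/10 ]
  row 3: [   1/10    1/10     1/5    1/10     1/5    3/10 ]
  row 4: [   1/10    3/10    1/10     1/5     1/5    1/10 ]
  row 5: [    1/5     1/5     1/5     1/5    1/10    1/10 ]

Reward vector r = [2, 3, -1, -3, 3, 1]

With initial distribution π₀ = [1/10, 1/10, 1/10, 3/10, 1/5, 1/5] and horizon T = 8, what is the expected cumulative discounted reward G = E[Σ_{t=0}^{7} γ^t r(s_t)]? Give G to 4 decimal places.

t=0: π = [0.1000, 0.1000, 0.1000, 0.3000, 0.2000, 0.2000], E[r] = 0.3000, γ^t·E[r] = 0.300000, running G = 0.300000
t=1: π = [0.1400, 0.1700, 0.1600, 0.2000, 0.1700, 0.1600], E[r] = 0.7000, γ^t·E[r] = 0.490000, running G = 0.790000
t=2: π = [0.1480, 0.1670, 0.1500, 0.2280, 0.1670, 0.1400], E[r] = 0.6040, γ^t·E[r] = 0.295960, running G = 1.085960
t=3: π = [0.1440, 0.1641, 0.1516, 0.2254, 0.1693, 0.1456], E[r] = 0.6060, γ^t·E[r] = 0.207858, running G = 1.293818
t=4: π = [0.1449, 0.1648, 0.1515, 0.2247, 0.1690, 0.1451], E[r] = 0.6109, γ^t·E[r] = 0.146672, running G = 1.440490
t=5: π = [0.1448, 0.1648, 0.1515, 0.2250, 0.1690, 0.1449], E[r] = 0.6095, γ^t·E[r] = 0.102447, running G = 1.542937
t=6: π = [0.1448, 0.1648, 0.1515, 0.2249, 0.1690, 0.1450], E[r] = 0.6097, γ^t·E[r] = 0.071728, running G = 1.614665
t=7: π = [0.1448, 0.1648, 0.1515, 0.2249, 0.1690, 0.1450], E[r] = 0.6097, γ^t·E[r] = 0.050212, running G = 1.664877

G = 1.6649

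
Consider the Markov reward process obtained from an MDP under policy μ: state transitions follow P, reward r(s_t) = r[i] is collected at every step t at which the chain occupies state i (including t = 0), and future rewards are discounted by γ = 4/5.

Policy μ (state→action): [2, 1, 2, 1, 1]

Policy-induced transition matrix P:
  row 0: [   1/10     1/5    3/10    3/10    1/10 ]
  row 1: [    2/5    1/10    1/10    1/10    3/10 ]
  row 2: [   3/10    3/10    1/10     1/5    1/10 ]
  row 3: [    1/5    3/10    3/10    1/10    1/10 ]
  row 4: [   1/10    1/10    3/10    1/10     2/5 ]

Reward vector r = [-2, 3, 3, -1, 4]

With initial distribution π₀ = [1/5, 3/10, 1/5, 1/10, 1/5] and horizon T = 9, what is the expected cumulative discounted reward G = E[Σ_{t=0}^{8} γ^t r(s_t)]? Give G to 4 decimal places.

G = 6.5712

t=0: π = [0.2000, 0.3000, 0.2000, 0.1000, 0.2000], E[r] = 1.8000, γ^t·E[r] = 1.800000, running G = 1.800000
t=1: π = [0.2400, 0.1800, 0.2000, 0.1600, 0.2200], E[r] = 1.3800, γ^t·E[r] = 1.104000, running G = 2.904000
t=2: π = [0.2100, 0.1960, 0.2240, 0.1680, 0.2020], E[r] = 1.4800, γ^t·E[r] = 0.947200, running G = 3.851200
t=3: π = [0.2204, 0.1994, 0.2160, 0.1644, 0.1998], E[r] = 1.4402, γ^t·E[r] = 0.737382, running G = 4.588582
t=4: π = [0.2195, 0.1981, 0.2169, 0.1657, 0.1998], E[r] = 1.4398, γ^t·E[r] = 0.589742, running G = 5.178324
t=5: π = [0.2194, 0.1985, 0.2170, 0.1656, 0.1996], E[r] = 1.4403, γ^t·E[r] = 0.471956, running G = 5.650280
t=6: π = [0.2195, 0.1985, 0.2169, 0.1656, 0.1996], E[r] = 1.4398, γ^t·E[r] = 0.377428, running G = 6.027708
t=7: π = [0.2195, 0.1984, 0.2169, 0.1656, 0.1996], E[r] = 1.4398, γ^t·E[r] = 0.301952, running G = 6.329661
t=8: π = [0.2195, 0.1985, 0.2169, 0.1656, 0.1996], E[r] = 1.4398, γ^t·E[r] = 0.241561, running G = 6.571221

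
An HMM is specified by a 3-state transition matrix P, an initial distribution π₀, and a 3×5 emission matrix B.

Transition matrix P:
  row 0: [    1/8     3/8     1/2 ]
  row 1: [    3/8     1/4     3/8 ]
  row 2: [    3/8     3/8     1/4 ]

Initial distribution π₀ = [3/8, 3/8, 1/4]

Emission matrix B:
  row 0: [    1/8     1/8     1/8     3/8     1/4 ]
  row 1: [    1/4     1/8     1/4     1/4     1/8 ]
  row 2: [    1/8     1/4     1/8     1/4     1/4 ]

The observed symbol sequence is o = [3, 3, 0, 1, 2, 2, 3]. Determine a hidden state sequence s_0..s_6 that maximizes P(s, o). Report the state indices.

path = [0, 2, 1, 2, 1, 1, 0]

t=0: δ = [1.406e-01, 9.375e-02, 6.250e-02]  (obs o_0=3)
t=1: δ = [1.318e-02, 1.318e-02, 1.758e-02]  ψ = [1, 0, 0]  (obs o_1=3)
t=2: δ = [8.240e-04, 1.648e-03, 8.240e-04]  ψ = [2, 2, 0]  (obs o_2=0)
t=3: δ = [7.725e-05, 5.150e-05, 1.545e-04]  ψ = [1, 1, 1]  (obs o_3=1)
t=4: δ = [7.242e-06, 1.448e-05, 4.828e-06]  ψ = [2, 2, 0]  (obs o_4=2)
t=5: δ = [6.789e-07, 9.052e-07, 6.789e-07]  ψ = [1, 1, 1]  (obs o_5=2)
t=6: δ = [1.273e-07, 6.365e-08, 8.487e-08]  ψ = [1, 0, 0]  (obs o_6=3)
backtrack: best end state = 0; path = [0, 2, 1, 2, 1, 1, 0]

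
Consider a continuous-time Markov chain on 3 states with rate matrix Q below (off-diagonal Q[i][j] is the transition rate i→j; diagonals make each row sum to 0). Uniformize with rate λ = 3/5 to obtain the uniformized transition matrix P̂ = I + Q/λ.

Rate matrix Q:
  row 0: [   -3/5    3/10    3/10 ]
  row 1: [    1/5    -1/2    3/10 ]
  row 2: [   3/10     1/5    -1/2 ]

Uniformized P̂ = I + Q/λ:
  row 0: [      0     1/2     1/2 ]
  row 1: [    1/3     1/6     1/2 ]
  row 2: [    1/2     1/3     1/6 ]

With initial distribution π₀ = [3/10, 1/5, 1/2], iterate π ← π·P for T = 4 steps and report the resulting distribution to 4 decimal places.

t=0: π = [0.3000, 0.2000, 0.5000]
t=1: π = [0.3167, 0.3500, 0.3333]
t=2: π = [0.2833, 0.3278, 0.3889]
t=3: π = [0.3037, 0.3259, 0.3704]
t=4: π = [0.2938, 0.3296, 0.3765]

π = [0.2938, 0.3296, 0.3765]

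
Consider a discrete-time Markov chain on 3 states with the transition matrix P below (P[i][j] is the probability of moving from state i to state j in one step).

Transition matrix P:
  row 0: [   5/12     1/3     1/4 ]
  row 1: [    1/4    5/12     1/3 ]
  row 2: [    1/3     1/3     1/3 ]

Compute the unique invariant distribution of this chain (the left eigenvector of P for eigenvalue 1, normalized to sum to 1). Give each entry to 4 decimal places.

π = [0.3306, 0.3636, 0.3058]

Balance equations π_j = Σ_i π_i·P[i][j]:
  π_0 = 5/12·π_0 + 1/4·π_1 + 1/3·π_2
  π_1 = 1/3·π_0 + 5/12·π_1 + 1/3·π_2
  normalize: π_0 + π_1 + π_2 = 1
Solving the linear system gives exactly π = [40/121, 4/11, 37/121].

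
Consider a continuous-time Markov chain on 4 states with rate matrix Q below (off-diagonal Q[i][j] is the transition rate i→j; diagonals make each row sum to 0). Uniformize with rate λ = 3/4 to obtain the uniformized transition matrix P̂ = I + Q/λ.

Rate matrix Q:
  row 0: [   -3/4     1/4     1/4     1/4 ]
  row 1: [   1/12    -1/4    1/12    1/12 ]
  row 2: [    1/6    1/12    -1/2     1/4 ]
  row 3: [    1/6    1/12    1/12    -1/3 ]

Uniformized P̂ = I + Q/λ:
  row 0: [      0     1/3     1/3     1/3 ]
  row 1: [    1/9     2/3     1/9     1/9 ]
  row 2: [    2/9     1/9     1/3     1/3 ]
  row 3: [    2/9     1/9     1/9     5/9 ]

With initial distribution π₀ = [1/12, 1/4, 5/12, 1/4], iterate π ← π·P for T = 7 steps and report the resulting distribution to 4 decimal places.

π = [0.1523, 0.3250, 0.1865, 0.3362]

t=0: π = [0.0833, 0.2500, 0.4167, 0.2500]
t=1: π = [0.1759, 0.2685, 0.2222, 0.3333]
t=2: π = [0.1533, 0.2994, 0.1996, 0.3477]
t=3: π = [0.1549, 0.3115, 0.1895, 0.3441]
t=4: π = [0.1532, 0.3186, 0.1876, 0.3406]
t=5: π = [0.1528, 0.3221, 0.1869, 0.3382]
t=6: π = [0.1525, 0.3240, 0.1866, 0.3369]
t=7: π = [0.1523, 0.3250, 0.1865, 0.3362]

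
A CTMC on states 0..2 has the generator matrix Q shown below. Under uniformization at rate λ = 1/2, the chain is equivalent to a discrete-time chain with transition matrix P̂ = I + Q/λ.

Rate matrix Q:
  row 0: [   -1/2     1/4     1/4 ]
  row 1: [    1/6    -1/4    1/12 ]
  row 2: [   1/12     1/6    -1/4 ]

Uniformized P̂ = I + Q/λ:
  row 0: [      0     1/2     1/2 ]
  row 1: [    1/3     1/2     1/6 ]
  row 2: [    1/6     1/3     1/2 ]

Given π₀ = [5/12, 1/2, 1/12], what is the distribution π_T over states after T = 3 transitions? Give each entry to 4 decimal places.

t=0: π = [0.4167, 0.5000, 0.0833]
t=1: π = [0.1806, 0.4861, 0.3333]
t=2: π = [0.2176, 0.4444, 0.3380]
t=3: π = [0.2045, 0.4437, 0.3519]

π = [0.2045, 0.4437, 0.3519]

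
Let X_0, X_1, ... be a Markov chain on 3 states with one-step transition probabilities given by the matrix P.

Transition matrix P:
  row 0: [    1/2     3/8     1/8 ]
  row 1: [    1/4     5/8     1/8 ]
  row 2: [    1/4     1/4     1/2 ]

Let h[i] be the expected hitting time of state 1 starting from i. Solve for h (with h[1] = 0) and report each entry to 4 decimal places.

First-step conditioning: h[1] = 0; for i ≠ 1, h[i] = 1 + Σ_k P[i][k]·h[k].
  h[0] = 1 + 1/2·h[0] + 1/8·h[2]
  h[2] = 1 + 1/4·h[0] + 1/2·h[2]
Solving the 2×2 linear system over states ≠ 1 gives exactly h = [20/7, 0, 24/7] (h[1] = 0 is the target).

h = [2.8571, 0.0000, 3.4286]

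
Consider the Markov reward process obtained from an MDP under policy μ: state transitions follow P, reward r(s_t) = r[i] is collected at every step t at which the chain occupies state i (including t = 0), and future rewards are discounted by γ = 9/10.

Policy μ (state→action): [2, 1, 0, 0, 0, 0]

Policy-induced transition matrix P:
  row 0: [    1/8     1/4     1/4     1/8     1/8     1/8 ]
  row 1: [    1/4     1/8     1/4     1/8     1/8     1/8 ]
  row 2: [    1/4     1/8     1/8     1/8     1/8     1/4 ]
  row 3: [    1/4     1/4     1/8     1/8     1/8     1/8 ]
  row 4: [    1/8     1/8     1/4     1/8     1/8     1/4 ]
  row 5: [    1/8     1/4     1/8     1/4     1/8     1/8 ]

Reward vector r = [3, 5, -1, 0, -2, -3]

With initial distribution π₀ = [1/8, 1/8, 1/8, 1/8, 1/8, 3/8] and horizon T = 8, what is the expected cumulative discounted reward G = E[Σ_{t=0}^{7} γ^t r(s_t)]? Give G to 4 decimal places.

G = 2.2809

t=0: π = [0.1250, 0.1250, 0.1250, 0.1250, 0.1250, 0.3750], E[r] = -0.5000, γ^t·E[r] = -0.500000, running G = -0.500000
t=1: π = [0.1719, 0.2031, 0.1719, 0.1719, 0.1250, 0.1563], E[r] = 0.6406, γ^t·E[r] = 0.576563, running G = 0.076563
t=2: π = [0.1934, 0.1875, 0.1875, 0.1445, 0.1250, 0.1621], E[r] = 0.5938, γ^t·E[r] = 0.480938, running G = 0.557500
t=3: π = [0.1899, 0.1875, 0.1882, 0.1453, 0.1250, 0.1641], E[r] = 0.5769, γ^t·E[r] = 0.420563, running G = 0.978063
t=4: π = [0.1901, 0.1874, 0.1878, 0.1455, 0.1250, 0.1642], E[r] = 0.5771, γ^t·E[r] = 0.378667, running G = 1.356730
t=5: π = [0.1901, 0.1875, 0.1878, 0.1455, 0.1250, 0.1641], E[r] = 0.5775, γ^t·E[r] = 0.341019, running G = 1.697749
t=6: π = [0.1901, 0.1875, 0.1878, 0.1455, 0.1250, 0.1641], E[r] = 0.5775, γ^t·E[r] = 0.306905, running G = 2.004654
t=7: π = [0.1901, 0.1875, 0.1878, 0.1455, 0.1250, 0.1641], E[r] = 0.5775, γ^t·E[r] = 0.276213, running G = 2.280867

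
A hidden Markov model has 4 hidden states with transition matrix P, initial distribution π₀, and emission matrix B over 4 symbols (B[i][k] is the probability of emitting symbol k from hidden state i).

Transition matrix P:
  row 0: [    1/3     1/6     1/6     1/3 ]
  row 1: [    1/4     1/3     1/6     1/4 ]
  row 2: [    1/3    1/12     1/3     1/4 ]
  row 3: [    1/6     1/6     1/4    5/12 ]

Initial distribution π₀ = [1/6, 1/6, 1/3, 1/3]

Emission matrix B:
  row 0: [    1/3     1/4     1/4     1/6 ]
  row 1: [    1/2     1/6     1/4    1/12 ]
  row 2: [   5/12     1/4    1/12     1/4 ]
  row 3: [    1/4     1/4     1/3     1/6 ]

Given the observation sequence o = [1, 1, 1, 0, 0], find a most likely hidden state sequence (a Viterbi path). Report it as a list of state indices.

path = [3, 3, 3, 2, 2]

t=0: δ = [4.167e-02, 2.778e-02, 8.333e-02, 8.333e-02]  (obs o_0=1)
t=1: δ = [6.944e-03, 2.315e-03, 6.944e-03, 8.681e-03]  ψ = [2, 3, 2, 3]  (obs o_1=1)
t=2: δ = [5.787e-04, 2.411e-04, 5.787e-04, 9.042e-04]  ψ = [0, 3, 2, 3]  (obs o_2=1)
t=3: δ = [6.430e-05, 7.535e-05, 9.419e-05, 9.419e-05]  ψ = [0, 3, 3, 3]  (obs o_3=0)
t=4: δ = [1.047e-05, 1.256e-05, 1.308e-05, 9.811e-06]  ψ = [2, 1, 2, 3]  (obs o_4=0)
backtrack: best end state = 2; path = [3, 3, 3, 2, 2]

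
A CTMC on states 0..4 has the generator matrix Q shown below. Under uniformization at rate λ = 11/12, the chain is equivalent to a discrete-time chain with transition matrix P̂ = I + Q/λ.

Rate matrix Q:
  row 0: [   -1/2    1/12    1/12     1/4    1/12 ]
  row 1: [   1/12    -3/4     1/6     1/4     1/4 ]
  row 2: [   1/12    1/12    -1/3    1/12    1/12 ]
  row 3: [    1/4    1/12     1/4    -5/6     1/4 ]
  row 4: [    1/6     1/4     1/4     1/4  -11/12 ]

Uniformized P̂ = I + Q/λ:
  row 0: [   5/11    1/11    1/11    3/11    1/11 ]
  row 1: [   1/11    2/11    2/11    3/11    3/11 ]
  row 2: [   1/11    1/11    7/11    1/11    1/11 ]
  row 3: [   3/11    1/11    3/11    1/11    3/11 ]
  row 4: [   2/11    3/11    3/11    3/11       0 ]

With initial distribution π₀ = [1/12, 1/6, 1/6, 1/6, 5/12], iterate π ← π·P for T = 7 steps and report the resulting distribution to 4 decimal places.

t=0: π = [0.0833, 0.1667, 0.1667, 0.1667, 0.4167]
t=1: π = [0.1894, 0.1818, 0.3030, 0.2121, 0.1136]
t=2: π = [0.2087, 0.1281, 0.3320, 0.1791, 0.1522]
t=3: π = [0.2132, 0.1302, 0.3439, 0.1798, 0.1329]
t=4: π = [0.2132, 0.1269, 0.3472, 0.1775, 0.1352]
t=5: π = [0.2130, 0.1270, 0.3487, 0.1773, 0.1340]
t=6: π = [0.2128, 0.1268, 0.3492, 0.1771, 0.1341]
t=7: π = [0.2127, 0.1268, 0.3495, 0.1770, 0.1340]

π = [0.2127, 0.1268, 0.3495, 0.1770, 0.1340]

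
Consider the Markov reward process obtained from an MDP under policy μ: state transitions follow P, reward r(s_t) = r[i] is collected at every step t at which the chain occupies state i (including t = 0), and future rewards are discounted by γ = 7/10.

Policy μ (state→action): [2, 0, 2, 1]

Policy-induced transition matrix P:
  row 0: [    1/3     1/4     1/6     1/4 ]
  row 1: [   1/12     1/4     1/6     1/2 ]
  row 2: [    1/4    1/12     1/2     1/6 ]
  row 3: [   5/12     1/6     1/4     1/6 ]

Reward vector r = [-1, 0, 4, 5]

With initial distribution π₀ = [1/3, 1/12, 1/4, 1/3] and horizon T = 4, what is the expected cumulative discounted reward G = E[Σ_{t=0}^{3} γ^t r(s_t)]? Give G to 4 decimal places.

G = 5.4109

t=0: π = [0.3333, 0.0833, 0.2500, 0.3333], E[r] = 2.3333, γ^t·E[r] = 2.333333, running G = 2.333333
t=1: π = [0.3194, 0.1806, 0.2778, 0.2222], E[r] = 1.9028, γ^t·E[r] = 1.331944, running G = 3.665278
t=2: π = [0.2836, 0.1852, 0.2778, 0.2535], E[r] = 2.0949, γ^t·E[r] = 1.026505, running G = 4.691782
t=3: π = [0.2850, 0.1826, 0.2804, 0.2520], E[r] = 2.0966, γ^t·E[r] = 0.719149, running G = 5.410931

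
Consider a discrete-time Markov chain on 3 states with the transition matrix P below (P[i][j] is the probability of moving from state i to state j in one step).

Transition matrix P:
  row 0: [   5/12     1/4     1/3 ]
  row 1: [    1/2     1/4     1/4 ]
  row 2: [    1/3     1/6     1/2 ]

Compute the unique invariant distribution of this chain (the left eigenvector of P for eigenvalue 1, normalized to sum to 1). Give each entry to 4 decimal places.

π = [0.4034, 0.2185, 0.3782]

Balance equations π_j = Σ_i π_i·P[i][j]:
  π_0 = 5/12·π_0 + 1/2·π_1 + 1/3·π_2
  π_1 = 1/4·π_0 + 1/4·π_1 + 1/6·π_2
  normalize: π_0 + π_1 + π_2 = 1
Solving the linear system gives exactly π = [48/119, 26/119, 45/119].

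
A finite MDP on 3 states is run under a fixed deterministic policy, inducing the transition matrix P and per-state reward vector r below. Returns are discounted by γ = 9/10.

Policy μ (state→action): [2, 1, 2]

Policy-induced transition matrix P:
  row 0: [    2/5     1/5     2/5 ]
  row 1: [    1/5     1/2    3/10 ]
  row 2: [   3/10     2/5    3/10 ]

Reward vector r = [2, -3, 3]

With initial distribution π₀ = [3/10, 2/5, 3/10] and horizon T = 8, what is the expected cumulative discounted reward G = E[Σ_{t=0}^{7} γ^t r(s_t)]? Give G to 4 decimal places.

G = 2.3191

t=0: π = [0.3000, 0.4000, 0.3000], E[r] = 0.3000, γ^t·E[r] = 0.300000, running G = 0.300000
t=1: π = [0.2900, 0.3800, 0.3300], E[r] = 0.4300, γ^t·E[r] = 0.387000, running G = 0.687000
t=2: π = [0.2910, 0.3800, 0.3290], E[r] = 0.4290, γ^t·E[r] = 0.347490, running G = 1.034490
t=3: π = [0.2911, 0.3798, 0.3291], E[r] = 0.4301, γ^t·E[r] = 0.313543, running G = 1.348033
t=4: π = [0.2911, 0.3798, 0.3291], E[r] = 0.4303, γ^t·E[r] = 0.282326, running G = 1.630359
t=5: π = [0.2911, 0.3798, 0.3291], E[r] = 0.4304, γ^t·E[r] = 0.254125, running G = 1.884484
t=6: π = [0.2911, 0.3797, 0.3291], E[r] = 0.4304, γ^t·E[r] = 0.228719, running G = 2.113204
t=7: π = [0.2911, 0.3797, 0.3291], E[r] = 0.4304, γ^t·E[r] = 0.205849, running G = 2.319052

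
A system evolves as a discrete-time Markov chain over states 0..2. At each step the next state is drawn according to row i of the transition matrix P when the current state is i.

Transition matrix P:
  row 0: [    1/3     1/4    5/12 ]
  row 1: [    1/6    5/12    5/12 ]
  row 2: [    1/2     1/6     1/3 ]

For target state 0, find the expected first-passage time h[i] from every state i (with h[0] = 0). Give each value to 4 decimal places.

h = [0.0000, 3.3913, 2.3478]

First-step conditioning: h[0] = 0; for i ≠ 0, h[i] = 1 + Σ_k P[i][k]·h[k].
  h[1] = 1 + 5/12·h[1] + 5/12·h[2]
  h[2] = 1 + 1/6·h[1] + 1/3·h[2]
Solving the 2×2 linear system over states ≠ 0 gives exactly h = [0, 78/23, 54/23] (h[0] = 0 is the target).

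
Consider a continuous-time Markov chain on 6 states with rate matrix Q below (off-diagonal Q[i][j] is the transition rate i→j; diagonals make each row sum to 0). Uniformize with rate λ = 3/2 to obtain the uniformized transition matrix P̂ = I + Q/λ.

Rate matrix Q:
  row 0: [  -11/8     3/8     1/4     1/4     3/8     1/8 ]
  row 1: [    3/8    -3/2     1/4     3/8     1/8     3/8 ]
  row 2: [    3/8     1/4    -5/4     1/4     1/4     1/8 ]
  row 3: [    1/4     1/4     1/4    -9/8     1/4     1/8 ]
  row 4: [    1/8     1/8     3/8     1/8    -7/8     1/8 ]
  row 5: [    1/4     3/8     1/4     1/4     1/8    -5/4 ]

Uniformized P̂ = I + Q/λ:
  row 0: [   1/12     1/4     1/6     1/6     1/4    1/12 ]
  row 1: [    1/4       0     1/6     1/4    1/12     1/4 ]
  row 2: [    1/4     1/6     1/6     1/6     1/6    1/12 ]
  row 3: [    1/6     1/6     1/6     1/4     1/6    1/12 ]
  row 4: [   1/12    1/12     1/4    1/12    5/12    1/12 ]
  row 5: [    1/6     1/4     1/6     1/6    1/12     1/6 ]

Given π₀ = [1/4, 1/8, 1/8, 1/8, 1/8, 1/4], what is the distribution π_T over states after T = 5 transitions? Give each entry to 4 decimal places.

π = [0.1632, 0.1480, 0.1842, 0.1762, 0.2107, 0.1178]

t=0: π = [0.2500, 0.1250, 0.1250, 0.1250, 0.1250, 0.2500]
t=1: π = [0.1563, 0.1771, 0.1771, 0.1771, 0.1875, 0.1250]
t=2: π = [0.1675, 0.1450, 0.1823, 0.1806, 0.2014, 0.1233]
t=3: π = [0.1632, 0.1500, 0.1834, 0.1770, 0.2086, 0.1178]
t=4: π = [0.1635, 0.1477, 0.1841, 0.1765, 0.2101, 0.1181]
t=5: π = [0.1632, 0.1480, 0.1842, 0.1762, 0.2107, 0.1178]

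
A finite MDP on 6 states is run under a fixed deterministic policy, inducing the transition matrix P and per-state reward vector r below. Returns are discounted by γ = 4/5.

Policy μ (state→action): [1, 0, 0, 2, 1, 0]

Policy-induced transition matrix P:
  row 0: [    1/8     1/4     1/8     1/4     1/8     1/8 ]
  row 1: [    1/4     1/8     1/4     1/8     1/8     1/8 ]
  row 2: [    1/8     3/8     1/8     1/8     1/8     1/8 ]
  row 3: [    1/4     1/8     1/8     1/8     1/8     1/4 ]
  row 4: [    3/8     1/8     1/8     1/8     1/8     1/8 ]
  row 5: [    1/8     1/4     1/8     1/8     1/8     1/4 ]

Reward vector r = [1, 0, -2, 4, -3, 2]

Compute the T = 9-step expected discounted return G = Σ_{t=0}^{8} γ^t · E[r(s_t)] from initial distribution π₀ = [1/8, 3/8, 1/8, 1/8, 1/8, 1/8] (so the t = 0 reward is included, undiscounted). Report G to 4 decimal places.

t=0: π = [0.1250, 0.3750, 0.1250, 0.1250, 0.1250, 0.1250], E[r] = 0.2500, γ^t·E[r] = 0.250000, running G = 0.250000
t=1: π = [0.2188, 0.1875, 0.1719, 0.1406, 0.1250, 0.1563], E[r] = 0.3750, γ^t·E[r] = 0.300000, running G = 0.550000
t=2: π = [0.1973, 0.2148, 0.1484, 0.1523, 0.1250, 0.1621], E[r] = 0.4590, γ^t·E[r] = 0.293750, running G = 0.843750
t=3: π = [0.2021, 0.2070, 0.1519, 0.1497, 0.1250, 0.1643], E[r] = 0.4507, γ^t·E[r] = 0.230750, running G = 1.074500
t=4: π = [0.2008, 0.2088, 0.1509, 0.1503, 0.1250, 0.1642], E[r] = 0.4536, γ^t·E[r] = 0.185813, running G = 1.260313
t=5: π = [0.2011, 0.2084, 0.1511, 0.1501, 0.1250, 0.1643], E[r] = 0.4530, γ^t·E[r] = 0.148434, running G = 1.408746
t=6: π = [0.2011, 0.2085, 0.1510, 0.1501, 0.1250, 0.1643], E[r] = 0.4531, γ^t·E[r] = 0.118788, running G = 1.527534
t=7: π = [0.2011, 0.2084, 0.1511, 0.1501, 0.1250, 0.1643], E[r] = 0.4531, γ^t·E[r] = 0.095022, running G = 1.622556
t=8: π = [0.2011, 0.2084, 0.1511, 0.1501, 0.1250, 0.1643], E[r] = 0.4531, γ^t·E[r] = 0.076019, running G = 1.698575

G = 1.6986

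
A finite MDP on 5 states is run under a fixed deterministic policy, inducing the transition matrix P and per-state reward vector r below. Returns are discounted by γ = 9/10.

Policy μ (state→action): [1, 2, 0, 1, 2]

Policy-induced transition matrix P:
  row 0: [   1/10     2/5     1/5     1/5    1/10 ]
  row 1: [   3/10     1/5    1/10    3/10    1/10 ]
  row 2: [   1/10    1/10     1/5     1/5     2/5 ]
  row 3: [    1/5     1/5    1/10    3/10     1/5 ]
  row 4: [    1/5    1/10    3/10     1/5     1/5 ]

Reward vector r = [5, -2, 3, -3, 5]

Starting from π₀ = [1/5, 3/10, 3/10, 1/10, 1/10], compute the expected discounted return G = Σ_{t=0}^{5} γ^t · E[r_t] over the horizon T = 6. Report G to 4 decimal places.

G = 6.3290

t=0: π = [0.2000, 0.3000, 0.3000, 0.1000, 0.1000], E[r] = 1.5000, γ^t·E[r] = 1.500000, running G = 1.500000
t=1: π = [0.1800, 0.2000, 0.1700, 0.2400, 0.2100], E[r] = 1.3400, γ^t·E[r] = 1.206000, running G = 2.706000
t=2: π = [0.1850, 0.1980, 0.1770, 0.2440, 0.1960], E[r] = 1.3080, γ^t·E[r] = 1.059480, running G = 3.765480
t=3: π = [0.1836, 0.1997, 0.1754, 0.2442, 0.1971], E[r] = 1.2977, γ^t·E[r] = 0.946023, running G = 4.711503
t=4: π = [0.1841, 0.1995, 0.1753, 0.2444, 0.1968], E[r] = 1.2980, γ^t·E[r] = 0.851585, running G = 5.563088
t=5: π = [0.1840, 0.1996, 0.1753, 0.2444, 0.1967], E[r] = 1.2971, γ^t·E[r] = 0.765916, running G = 6.329004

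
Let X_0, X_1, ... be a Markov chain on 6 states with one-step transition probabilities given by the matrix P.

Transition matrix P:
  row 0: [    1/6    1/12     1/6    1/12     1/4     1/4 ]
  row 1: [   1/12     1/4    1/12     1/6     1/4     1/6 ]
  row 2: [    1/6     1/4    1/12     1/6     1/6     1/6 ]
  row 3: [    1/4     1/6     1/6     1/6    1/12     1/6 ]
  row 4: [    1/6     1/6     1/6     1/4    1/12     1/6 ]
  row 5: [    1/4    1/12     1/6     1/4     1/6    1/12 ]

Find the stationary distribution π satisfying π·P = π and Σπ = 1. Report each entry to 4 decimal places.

π = [0.1820, 0.1629, 0.1413, 0.1794, 0.1666, 0.1678]

Balance equations π_j = Σ_i π_i·P[i][j]:
  π_0 = 1/6·π_0 + 1/12·π_1 + 1/6·π_2 + 1/4·π_3 + 1/6·π_4 + 1/4·π_5
  π_1 = 1/12·π_0 + 1/4·π_1 + 1/4·π_2 + 1/6·π_3 + 1/6·π_4 + 1/12·π_5
  π_2 = 1/6·π_0 + 1/12·π_1 + 1/12·π_2 + 1/6·π_3 + 1/6·π_4 + 1/6·π_5
  π_3 = 1/12·π_0 + 1/6·π_1 + 1/6·π_2 + 1/6·π_3 + 1/4·π_4 + 1/4·π_5
  π_4 = 1/4·π_0 + 1/4·π_1 + 1/6·π_2 + 1/12·π_3 + 1/12·π_4 + 1/6·π_5
  normalize: π_0 + π_1 + π_2 + π_3 + π_4 + π_5 = 1
Solving the linear system gives exactly π = [26519/145685, 23726/145685, 20588/145685, 26131/145685, 24268/145685, 24453/145685].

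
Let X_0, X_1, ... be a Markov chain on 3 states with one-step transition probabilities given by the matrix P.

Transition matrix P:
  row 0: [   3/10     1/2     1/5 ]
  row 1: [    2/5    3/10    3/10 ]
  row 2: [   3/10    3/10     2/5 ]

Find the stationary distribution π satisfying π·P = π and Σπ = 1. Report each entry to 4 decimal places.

π = [0.3367, 0.3673, 0.2959]

Balance equations π_j = Σ_i π_i·P[i][j]:
  π_0 = 3/10·π_0 + 2/5·π_1 + 3/10·π_2
  π_1 = 1/2·π_0 + 3/10·π_1 + 3/10·π_2
  normalize: π_0 + π_1 + π_2 = 1
Solving the linear system gives exactly π = [33/98, 18/49, 29/98].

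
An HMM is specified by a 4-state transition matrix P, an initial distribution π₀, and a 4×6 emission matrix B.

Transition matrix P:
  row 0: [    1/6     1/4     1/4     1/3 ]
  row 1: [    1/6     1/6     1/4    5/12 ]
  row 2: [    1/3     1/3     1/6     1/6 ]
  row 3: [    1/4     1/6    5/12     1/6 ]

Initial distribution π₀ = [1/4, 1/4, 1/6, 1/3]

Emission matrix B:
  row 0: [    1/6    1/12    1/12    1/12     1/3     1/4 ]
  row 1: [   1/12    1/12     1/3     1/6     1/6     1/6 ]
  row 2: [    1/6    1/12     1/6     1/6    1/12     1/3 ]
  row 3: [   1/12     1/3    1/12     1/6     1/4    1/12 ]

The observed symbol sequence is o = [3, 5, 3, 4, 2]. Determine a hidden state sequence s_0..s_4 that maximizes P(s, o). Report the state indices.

t=0: δ = [2.083e-02, 4.167e-02, 2.778e-02, 5.556e-02]  (obs o_0=3)
t=1: δ = [3.472e-03, 1.543e-03, 7.716e-03, 1.447e-03]  ψ = [3, 2, 3, 1]  (obs o_1=5)
t=2: δ = [2.143e-04, 4.287e-04, 2.143e-04, 2.143e-04]  ψ = [2, 2, 2, 2]  (obs o_2=3)
t=3: δ = [2.381e-05, 1.191e-05, 8.931e-06, 4.465e-05]  ψ = [1, 1, 1, 1]  (obs o_3=4)
t=4: δ = [9.303e-07, 2.481e-06, 3.101e-06, 6.615e-07]  ψ = [3, 3, 3, 0]  (obs o_4=2)
backtrack: best end state = 2; path = [3, 2, 1, 3, 2]

path = [3, 2, 1, 3, 2]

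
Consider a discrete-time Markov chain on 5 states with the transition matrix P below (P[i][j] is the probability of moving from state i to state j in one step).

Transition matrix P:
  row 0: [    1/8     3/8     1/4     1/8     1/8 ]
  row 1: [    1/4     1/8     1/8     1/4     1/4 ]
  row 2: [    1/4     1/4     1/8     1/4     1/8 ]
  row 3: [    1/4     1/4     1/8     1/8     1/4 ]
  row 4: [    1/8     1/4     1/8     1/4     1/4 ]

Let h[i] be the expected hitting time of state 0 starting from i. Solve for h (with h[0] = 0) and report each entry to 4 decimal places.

First-step conditioning: h[0] = 0; for i ≠ 0, h[i] = 1 + Σ_k P[i][k]·h[k].
  h[1] = 1 + 1/8·h[1] + 1/8·h[2] + 1/4·h[3] + 1/4·h[4]
  h[2] = 1 + 1/4·h[1] + 1/8·h[2] + 1/4·h[3] + 1/8·h[4]
  h[3] = 1 + 1/4·h[1] + 1/8·h[2] + 1/8·h[3] + 1/4·h[4]
  h[4] = 1 + 1/4·h[1] + 1/8·h[2] + 1/4·h[3] + 1/4·h[4]
Solving the 4×4 linear system over states ≠ 0 gives exactly h = [0, 512/113, 504/113, 512/113, 576/113] (h[0] = 0 is the target).

h = [0.0000, 4.5310, 4.4602, 4.5310, 5.0973]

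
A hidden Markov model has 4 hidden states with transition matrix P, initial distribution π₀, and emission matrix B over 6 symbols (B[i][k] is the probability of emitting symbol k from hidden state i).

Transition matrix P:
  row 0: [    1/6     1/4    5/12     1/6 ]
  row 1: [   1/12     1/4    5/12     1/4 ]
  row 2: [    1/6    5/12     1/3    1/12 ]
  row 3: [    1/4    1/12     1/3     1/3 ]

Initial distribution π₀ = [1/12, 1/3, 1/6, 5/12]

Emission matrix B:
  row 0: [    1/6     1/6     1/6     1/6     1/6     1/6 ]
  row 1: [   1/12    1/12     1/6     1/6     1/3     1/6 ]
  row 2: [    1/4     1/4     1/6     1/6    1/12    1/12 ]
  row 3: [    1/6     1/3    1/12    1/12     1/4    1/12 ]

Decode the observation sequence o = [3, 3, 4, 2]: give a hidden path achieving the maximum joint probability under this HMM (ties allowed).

path = [1, 2, 1, 2]

t=0: δ = [1.389e-02, 5.556e-02, 2.778e-02, 3.472e-02]  (obs o_0=3)
t=1: δ = [1.447e-03, 2.315e-03, 3.858e-03, 1.157e-03]  ψ = [3, 1, 1, 1]  (obs o_1=3)
t=2: δ = [1.072e-04, 5.358e-04, 1.072e-04, 1.447e-04]  ψ = [2, 2, 2, 1]  (obs o_2=4)
t=3: δ = [7.442e-06, 2.233e-05, 3.721e-05, 1.116e-05]  ψ = [1, 1, 1, 1]  (obs o_3=2)
backtrack: best end state = 2; path = [1, 2, 1, 2]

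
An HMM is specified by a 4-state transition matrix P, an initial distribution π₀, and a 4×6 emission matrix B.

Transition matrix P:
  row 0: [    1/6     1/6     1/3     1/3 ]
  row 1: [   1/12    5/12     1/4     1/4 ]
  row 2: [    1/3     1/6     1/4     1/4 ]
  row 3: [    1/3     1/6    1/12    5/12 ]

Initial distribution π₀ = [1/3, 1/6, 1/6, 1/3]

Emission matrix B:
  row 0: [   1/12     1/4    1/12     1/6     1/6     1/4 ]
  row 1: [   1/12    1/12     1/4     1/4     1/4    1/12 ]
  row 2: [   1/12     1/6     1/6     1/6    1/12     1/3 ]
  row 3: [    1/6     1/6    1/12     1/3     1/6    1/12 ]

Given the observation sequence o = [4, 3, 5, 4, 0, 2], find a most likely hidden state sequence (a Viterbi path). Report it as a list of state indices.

path = [3, 3, 0, 3, 3, 1]

t=0: δ = [5.556e-02, 4.167e-02, 1.389e-02, 5.556e-02]  (obs o_0=4)
t=1: δ = [3.086e-03, 4.340e-03, 3.086e-03, 7.716e-03]  ψ = [3, 1, 0, 3]  (obs o_1=3)
t=2: δ = [6.430e-04, 1.507e-04, 3.617e-04, 2.679e-04]  ψ = [3, 1, 1, 3]  (obs o_2=5)
t=3: δ = [2.009e-05, 2.679e-05, 1.786e-05, 3.572e-05]  ψ = [2, 0, 0, 0]  (obs o_3=4)
t=4: δ = [9.923e-07, 9.303e-07, 5.582e-07, 2.481e-06]  ψ = [3, 1, 0, 3]  (obs o_4=0)
t=5: δ = [6.891e-08, 1.034e-07, 5.513e-08, 8.614e-08]  ψ = [3, 3, 0, 3]  (obs o_5=2)
backtrack: best end state = 1; path = [3, 3, 0, 3, 3, 1]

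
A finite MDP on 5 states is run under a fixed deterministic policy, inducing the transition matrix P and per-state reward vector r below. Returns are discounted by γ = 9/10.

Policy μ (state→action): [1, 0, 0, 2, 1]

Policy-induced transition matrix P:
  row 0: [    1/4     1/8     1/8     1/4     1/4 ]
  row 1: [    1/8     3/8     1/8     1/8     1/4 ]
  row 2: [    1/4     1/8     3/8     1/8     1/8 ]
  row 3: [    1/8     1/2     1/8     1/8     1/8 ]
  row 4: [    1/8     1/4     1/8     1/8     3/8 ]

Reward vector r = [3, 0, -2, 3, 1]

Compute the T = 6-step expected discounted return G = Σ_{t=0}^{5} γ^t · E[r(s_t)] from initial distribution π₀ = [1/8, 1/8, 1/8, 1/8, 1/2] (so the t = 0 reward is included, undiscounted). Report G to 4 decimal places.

G = 4.1280

t=0: π = [0.1250, 0.1250, 0.1250, 0.1250, 0.5000], E[r] = 1.0000, γ^t·E[r] = 1.000000, running G = 1.000000
t=1: π = [0.1563, 0.2656, 0.1563, 0.1406, 0.2813], E[r] = 0.8594, γ^t·E[r] = 0.773438, running G = 1.773438
t=2: π = [0.1641, 0.2793, 0.1641, 0.1445, 0.2480], E[r] = 0.8457, γ^t·E[r] = 0.685020, running G = 2.458457
t=3: π = [0.1660, 0.2800, 0.1660, 0.1455, 0.2424], E[r] = 0.8450, γ^t·E[r] = 0.615984, running G = 3.074441
t=4: π = [0.1665, 0.2799, 0.1665, 0.1458, 0.2414], E[r] = 0.8451, γ^t·E[r] = 0.554485, running G = 3.628926
t=5: π = [0.1666, 0.2798, 0.1666, 0.1458, 0.2411], E[r] = 0.8452, γ^t·E[r] = 0.499084, running G = 4.128010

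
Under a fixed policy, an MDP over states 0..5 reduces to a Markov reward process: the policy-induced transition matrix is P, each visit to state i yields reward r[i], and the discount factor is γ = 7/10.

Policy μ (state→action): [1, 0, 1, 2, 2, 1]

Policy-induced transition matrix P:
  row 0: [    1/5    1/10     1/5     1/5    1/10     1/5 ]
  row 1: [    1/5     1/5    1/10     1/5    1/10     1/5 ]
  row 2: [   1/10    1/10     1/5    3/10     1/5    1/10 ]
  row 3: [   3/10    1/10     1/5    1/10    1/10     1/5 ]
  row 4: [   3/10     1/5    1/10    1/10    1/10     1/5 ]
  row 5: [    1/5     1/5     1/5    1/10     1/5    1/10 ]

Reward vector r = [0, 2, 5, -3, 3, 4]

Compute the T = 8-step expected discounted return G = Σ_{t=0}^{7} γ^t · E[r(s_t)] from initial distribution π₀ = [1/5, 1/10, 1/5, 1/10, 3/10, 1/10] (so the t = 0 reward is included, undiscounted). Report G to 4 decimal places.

t=0: π = [0.2000, 0.1000, 0.2000, 0.1000, 0.3000, 0.1000], E[r] = 2.2000, γ^t·E[r] = 2.200000, running G = 2.200000
t=1: π = [0.2200, 0.1500, 0.1600, 0.1700, 0.1300, 0.1700], E[r] = 1.6600, γ^t·E[r] = 1.162000, running G = 3.362000
t=2: π = [0.2140, 0.1450, 0.1720, 0.1690, 0.1330, 0.1670], E[r] = 1.7100, γ^t·E[r] = 0.837900, running G = 4.199900
t=3: π = [0.2130, 0.1445, 0.1722, 0.1703, 0.1339, 0.1661], E[r] = 1.7052, γ^t·E[r] = 0.584884, running G = 4.784784
t=4: π = [0.2132, 0.1445, 0.1722, 0.1702, 0.1338, 0.1662], E[r] = 1.7053, γ^t·E[r] = 0.409443, running G = 5.194226
t=5: π = [0.2132, 0.1444, 0.1722, 0.1702, 0.1338, 0.1662], E[r] = 1.7053, γ^t·E[r] = 0.286614, running G = 5.480840
t=6: π = [0.2132, 0.1444, 0.1722, 0.1702, 0.1338, 0.1662], E[r] = 1.7053, γ^t·E[r] = 0.200630, running G = 5.681470
t=7: π = [0.2132, 0.1444, 0.1722, 0.1702, 0.1338, 0.1662], E[r] = 1.7053, γ^t·E[r] = 0.140441, running G = 5.821911

G = 5.8219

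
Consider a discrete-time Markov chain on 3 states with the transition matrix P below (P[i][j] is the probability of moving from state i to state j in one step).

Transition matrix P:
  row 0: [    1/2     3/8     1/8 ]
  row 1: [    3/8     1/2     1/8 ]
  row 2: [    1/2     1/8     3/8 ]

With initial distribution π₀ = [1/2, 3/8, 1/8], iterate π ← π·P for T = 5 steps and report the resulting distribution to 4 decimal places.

t=0: π = [0.5000, 0.3750, 0.1250]
t=1: π = [0.4531, 0.3906, 0.1563]
t=2: π = [0.4512, 0.3848, 0.1641]
t=3: π = [0.4519, 0.3821, 0.1660]
t=4: π = [0.4522, 0.3813, 0.1665]
t=5: π = [0.4523, 0.3810, 0.1666]

π = [0.4523, 0.3810, 0.1666]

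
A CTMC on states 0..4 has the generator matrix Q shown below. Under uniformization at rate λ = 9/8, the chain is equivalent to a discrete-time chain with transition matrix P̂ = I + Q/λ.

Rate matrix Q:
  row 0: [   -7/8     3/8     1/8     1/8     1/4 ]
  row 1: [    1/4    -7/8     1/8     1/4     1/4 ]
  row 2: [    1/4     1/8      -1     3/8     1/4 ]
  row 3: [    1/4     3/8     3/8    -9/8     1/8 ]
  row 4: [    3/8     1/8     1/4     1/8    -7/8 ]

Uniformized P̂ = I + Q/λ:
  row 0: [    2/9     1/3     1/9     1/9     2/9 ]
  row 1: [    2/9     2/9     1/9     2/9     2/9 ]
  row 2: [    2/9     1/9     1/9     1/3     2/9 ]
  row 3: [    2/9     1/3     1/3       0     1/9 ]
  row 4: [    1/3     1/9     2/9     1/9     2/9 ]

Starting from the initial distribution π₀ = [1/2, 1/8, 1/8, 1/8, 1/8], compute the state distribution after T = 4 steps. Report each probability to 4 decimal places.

π = [0.2450, 0.2251, 0.1683, 0.1566, 0.2050]

t=0: π = [0.5000, 0.1250, 0.1250, 0.1250, 0.1250]
t=1: π = [0.2361, 0.2639, 0.1528, 0.1389, 0.2083]
t=2: π = [0.2454, 0.2238, 0.1651, 0.1590, 0.2068]
t=3: π = [0.2452, 0.2258, 0.1694, 0.1550, 0.2046]
t=4: π = [0.2450, 0.2251, 0.1683, 0.1566, 0.2050]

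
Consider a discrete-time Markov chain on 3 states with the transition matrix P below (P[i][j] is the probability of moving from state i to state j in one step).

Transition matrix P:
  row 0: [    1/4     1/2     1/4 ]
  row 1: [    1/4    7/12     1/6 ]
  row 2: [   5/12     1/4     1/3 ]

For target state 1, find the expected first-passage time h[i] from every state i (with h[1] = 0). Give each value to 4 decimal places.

h = [2.3158, 0.0000, 2.9474]

First-step conditioning: h[1] = 0; for i ≠ 1, h[i] = 1 + Σ_k P[i][k]·h[k].
  h[0] = 1 + 1/4·h[0] + 1/4·h[2]
  h[2] = 1 + 5/12·h[0] + 1/3·h[2]
Solving the 2×2 linear system over states ≠ 1 gives exactly h = [44/19, 0, 56/19] (h[1] = 0 is the target).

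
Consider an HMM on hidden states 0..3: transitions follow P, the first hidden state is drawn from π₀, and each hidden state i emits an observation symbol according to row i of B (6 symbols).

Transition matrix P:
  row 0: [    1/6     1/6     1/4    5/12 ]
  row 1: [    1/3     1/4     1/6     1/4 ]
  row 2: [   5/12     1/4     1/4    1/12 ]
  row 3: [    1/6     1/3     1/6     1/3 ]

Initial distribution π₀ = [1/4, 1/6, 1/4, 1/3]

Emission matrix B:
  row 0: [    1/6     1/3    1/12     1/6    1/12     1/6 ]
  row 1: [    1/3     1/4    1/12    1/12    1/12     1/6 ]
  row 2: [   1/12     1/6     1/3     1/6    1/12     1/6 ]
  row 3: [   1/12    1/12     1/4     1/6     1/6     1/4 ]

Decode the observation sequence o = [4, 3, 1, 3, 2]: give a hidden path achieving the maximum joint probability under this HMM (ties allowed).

path = [3, 3, 1, 0, 3]

t=0: δ = [2.083e-02, 1.389e-02, 2.083e-02, 5.556e-02]  (obs o_0=4)
t=1: δ = [1.543e-03, 1.543e-03, 1.543e-03, 3.086e-03]  ψ = [3, 3, 3, 3]  (obs o_1=3)
t=2: δ = [2.143e-04, 2.572e-04, 8.573e-05, 8.573e-05]  ψ = [2, 3, 3, 3]  (obs o_2=1)
t=3: δ = [1.429e-05, 5.358e-06, 8.931e-06, 1.488e-05]  ψ = [1, 1, 0, 0]  (obs o_3=3)
t=4: δ = [3.101e-07, 4.135e-07, 1.191e-06, 1.488e-06]  ψ = [2, 3, 0, 0]  (obs o_4=2)
backtrack: best end state = 3; path = [3, 3, 1, 0, 3]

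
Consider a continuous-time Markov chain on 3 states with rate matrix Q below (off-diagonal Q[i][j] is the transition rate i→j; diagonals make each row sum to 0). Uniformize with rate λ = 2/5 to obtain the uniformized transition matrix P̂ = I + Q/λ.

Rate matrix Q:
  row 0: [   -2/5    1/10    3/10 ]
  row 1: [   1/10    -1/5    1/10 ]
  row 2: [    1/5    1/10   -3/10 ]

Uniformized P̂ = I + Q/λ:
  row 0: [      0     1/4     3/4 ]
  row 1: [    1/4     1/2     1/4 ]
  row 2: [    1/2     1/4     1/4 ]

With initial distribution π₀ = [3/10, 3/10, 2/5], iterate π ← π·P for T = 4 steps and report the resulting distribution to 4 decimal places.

π = [0.2785, 0.3332, 0.3883]

t=0: π = [0.3000, 0.3000, 0.4000]
t=1: π = [0.2750, 0.3250, 0.4000]
t=2: π = [0.2813, 0.3313, 0.3875]
t=3: π = [0.2766, 0.3328, 0.3906]
t=4: π = [0.2785, 0.3332, 0.3883]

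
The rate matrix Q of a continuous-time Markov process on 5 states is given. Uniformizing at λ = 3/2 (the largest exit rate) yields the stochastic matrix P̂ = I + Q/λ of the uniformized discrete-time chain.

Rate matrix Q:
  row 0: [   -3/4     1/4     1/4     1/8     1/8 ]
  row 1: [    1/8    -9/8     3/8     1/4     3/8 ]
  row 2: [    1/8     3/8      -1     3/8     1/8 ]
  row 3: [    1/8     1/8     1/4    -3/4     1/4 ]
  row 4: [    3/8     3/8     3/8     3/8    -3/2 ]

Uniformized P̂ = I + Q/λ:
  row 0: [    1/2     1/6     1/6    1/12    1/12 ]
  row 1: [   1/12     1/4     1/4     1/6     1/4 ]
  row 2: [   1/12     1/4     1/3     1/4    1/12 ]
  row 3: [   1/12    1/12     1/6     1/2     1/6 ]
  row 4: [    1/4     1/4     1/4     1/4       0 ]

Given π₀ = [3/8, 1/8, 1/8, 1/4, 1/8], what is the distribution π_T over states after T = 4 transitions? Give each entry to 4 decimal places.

t=0: π = [0.3750, 0.1250, 0.1250, 0.2500, 0.1250]
t=1: π = [0.2604, 0.1771, 0.2083, 0.2396, 0.1146]
t=2: π = [0.2109, 0.1884, 0.2257, 0.2517, 0.1233]
t=3: π = [0.1918, 0.1905, 0.2303, 0.2621, 0.1254]
t=4: π = [0.1841, 0.1903, 0.2314, 0.2677, 0.1265]

π = [0.1841, 0.1903, 0.2314, 0.2677, 0.1265]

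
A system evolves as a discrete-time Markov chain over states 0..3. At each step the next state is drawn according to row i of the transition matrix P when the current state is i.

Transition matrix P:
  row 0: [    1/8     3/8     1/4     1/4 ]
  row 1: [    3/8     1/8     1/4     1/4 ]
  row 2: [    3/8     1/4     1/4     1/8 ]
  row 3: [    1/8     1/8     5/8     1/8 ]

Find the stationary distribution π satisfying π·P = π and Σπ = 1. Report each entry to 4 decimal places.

Balance equations π_j = Σ_i π_i·P[i][j]:
  π_0 = 1/8·π_0 + 3/8·π_1 + 3/8·π_2 + 1/8·π_3
  π_1 = 3/8·π_0 + 1/8·π_1 + 1/4·π_2 + 1/8·π_3
  π_2 = 1/4·π_0 + 1/4·π_1 + 1/4·π_2 + 5/8·π_3
  normalize: π_0 + π_1 + π_2 + π_3 = 1
Solving the linear system gives exactly π = [197/750, 173/750, 8/25, 14/75].

π = [0.2627, 0.2307, 0.3200, 0.1867]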